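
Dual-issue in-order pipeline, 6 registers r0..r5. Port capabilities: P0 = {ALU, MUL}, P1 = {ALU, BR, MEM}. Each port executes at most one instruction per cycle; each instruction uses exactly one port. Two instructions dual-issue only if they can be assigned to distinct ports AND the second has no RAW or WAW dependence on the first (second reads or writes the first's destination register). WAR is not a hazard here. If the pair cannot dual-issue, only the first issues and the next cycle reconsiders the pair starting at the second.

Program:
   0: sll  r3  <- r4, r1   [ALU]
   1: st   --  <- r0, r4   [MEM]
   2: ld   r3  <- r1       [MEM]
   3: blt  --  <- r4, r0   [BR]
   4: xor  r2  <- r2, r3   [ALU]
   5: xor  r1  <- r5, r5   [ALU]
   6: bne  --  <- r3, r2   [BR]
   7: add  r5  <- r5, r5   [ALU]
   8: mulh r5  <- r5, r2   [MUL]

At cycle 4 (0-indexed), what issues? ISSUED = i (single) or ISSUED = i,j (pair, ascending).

ISSUED = 7

[0] i0/i1  sll.ALU;st.MEM  -- 2-wide
[1] i2  ld.MEM  -- no-port MEM/BR
[2] i3/i4  blt.BR;xor.ALU  -- 2-wide
[3] i5/i6  xor.ALU;bne.BR  -- 2-wide
[4] i7  add.ALU  -- RAW+WAW r5
[5] i8  mulh.MUL  -- tail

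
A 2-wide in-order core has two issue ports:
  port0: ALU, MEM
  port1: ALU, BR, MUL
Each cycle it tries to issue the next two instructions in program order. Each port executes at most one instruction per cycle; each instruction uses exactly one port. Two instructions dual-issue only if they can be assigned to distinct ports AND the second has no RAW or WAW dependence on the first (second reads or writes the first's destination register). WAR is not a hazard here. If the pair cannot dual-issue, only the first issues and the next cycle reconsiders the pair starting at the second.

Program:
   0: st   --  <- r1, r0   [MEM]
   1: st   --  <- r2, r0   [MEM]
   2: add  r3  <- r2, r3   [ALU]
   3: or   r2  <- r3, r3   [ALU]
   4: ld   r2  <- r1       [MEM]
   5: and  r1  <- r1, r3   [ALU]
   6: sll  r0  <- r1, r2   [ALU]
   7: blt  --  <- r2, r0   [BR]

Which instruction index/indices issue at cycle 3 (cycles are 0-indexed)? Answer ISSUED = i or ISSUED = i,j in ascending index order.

c0: i0 st  no-port MEM/MEM
c1: i1,i2 st;add  2-wide
c2: i3 or  WAW r2
c3: i4,i5 ld;and  2-wide
c4: i6 sll  RAW r0
c5: i7 blt  tail

ISSUED = 4,5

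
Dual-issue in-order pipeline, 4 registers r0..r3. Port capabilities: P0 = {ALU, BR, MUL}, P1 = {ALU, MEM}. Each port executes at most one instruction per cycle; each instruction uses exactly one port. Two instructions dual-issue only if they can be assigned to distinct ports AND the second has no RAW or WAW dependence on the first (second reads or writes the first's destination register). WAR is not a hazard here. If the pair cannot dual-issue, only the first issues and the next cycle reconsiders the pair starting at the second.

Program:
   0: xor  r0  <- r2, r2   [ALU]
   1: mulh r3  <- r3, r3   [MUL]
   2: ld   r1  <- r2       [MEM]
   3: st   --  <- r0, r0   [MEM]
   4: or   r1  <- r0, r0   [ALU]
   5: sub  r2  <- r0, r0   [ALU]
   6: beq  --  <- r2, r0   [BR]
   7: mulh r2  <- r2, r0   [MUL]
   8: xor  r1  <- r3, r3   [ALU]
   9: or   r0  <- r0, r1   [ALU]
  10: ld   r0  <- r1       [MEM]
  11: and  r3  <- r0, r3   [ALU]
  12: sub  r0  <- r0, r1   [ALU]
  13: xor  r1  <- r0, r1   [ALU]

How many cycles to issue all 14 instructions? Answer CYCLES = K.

[0] i0,i1  xor/mulh  -- 2-wide
[1] i2  ld  -- no-port MEM/MEM
[2] i3,i4  st/or  -- 2-wide
[3] i5  sub  -- RAW r2
[4] i6  beq  -- no-port BR/MUL
[5] i7,i8  mulh/xor  -- 2-wide
[6] i9  or  -- WAW r0
[7] i10  ld  -- RAW r0
[8] i11,i12  and/sub  -- 2-wide
[9] i13  xor  -- tail

CYCLES = 10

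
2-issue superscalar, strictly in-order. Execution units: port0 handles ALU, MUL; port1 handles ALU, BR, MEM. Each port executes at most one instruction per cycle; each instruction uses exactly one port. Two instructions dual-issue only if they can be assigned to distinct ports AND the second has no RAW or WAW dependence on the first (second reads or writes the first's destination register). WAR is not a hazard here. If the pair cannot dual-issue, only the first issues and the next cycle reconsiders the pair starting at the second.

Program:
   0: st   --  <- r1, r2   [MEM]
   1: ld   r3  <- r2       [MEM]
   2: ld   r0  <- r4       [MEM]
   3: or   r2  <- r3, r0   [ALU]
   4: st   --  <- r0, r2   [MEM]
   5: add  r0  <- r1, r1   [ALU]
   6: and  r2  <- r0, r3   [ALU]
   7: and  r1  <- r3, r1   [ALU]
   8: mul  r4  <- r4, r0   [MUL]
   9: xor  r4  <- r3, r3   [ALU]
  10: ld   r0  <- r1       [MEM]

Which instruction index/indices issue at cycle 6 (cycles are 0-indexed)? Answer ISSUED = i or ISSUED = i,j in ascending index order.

0. st.MEM @i0  | no-port MEM/MEM
1. ld.MEM @i1  | no-port MEM/MEM
2. ld.MEM @i2  | RAW r0
3. or.ALU @i3  | RAW r2
4. st.MEM+add.ALU @i4+i5  | 2-wide
5. and.ALU+and.ALU @i6+i7  | 2-wide
6. mul.MUL @i8  | WAW r4
7. xor.ALU+ld.MEM @i9+i10  | 2-wide

ISSUED = 8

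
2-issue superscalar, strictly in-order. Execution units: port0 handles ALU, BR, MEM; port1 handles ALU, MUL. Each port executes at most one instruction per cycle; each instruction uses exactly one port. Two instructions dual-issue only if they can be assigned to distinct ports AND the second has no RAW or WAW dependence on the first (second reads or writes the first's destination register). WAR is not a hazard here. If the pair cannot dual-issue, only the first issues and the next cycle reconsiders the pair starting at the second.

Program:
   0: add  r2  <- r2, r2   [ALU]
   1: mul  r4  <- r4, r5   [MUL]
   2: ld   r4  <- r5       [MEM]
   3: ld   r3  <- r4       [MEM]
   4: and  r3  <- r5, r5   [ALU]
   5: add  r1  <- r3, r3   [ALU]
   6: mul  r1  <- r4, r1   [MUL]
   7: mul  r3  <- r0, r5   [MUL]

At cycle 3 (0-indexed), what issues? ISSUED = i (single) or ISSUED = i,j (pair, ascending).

#0 head=0: add;mul i0,i1 2-wide
#1 head=2: ld i2 no-port MEM/MEM
#2 head=3: ld i3 WAW r3
#3 head=4: and i4 RAW r3
#4 head=5: add i5 RAW+WAW r1
#5 head=6: mul i6 no-port MUL/MUL
#6 head=7: mul i7 tail

ISSUED = 4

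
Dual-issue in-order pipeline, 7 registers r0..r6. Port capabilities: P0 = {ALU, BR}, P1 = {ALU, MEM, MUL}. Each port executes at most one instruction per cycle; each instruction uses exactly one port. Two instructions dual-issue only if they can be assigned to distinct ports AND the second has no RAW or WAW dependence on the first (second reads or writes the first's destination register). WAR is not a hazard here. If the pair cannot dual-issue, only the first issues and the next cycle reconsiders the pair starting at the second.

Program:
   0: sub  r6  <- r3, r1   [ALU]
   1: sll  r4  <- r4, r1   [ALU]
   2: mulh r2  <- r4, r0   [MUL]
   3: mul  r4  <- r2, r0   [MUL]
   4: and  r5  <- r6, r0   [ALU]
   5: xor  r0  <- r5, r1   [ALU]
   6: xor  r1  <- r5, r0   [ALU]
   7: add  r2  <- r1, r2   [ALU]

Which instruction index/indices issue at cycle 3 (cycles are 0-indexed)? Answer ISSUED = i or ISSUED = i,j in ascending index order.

#0 head=0: sub.ALU sll.ALU i0+i1 dual
#1 head=2: mulh.MUL i2 no-port MUL/MUL
#2 head=3: mul.MUL and.ALU i3+i4 dual
#3 head=5: xor.ALU i5 RAW r0
#4 head=6: xor.ALU i6 RAW r1
#5 head=7: add.ALU i7 tail

ISSUED = 5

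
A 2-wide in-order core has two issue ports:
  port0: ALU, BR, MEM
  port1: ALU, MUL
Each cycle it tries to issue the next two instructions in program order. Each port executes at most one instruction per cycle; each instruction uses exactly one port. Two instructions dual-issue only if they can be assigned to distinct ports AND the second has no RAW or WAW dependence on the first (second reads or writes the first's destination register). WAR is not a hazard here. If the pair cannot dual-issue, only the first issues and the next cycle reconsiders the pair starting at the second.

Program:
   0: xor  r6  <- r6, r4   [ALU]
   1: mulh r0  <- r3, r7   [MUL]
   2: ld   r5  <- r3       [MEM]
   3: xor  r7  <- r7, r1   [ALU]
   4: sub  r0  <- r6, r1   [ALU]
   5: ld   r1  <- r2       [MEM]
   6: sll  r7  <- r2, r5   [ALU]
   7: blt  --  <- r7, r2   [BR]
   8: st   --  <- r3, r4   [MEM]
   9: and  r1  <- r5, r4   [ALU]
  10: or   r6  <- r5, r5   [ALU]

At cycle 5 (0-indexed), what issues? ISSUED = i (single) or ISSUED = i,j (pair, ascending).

ISSUED = 8,9

c0: i0/i1 xor mulh  pair
c1: i2/i3 ld xor  pair
c2: i4/i5 sub ld  pair
c3: i6 sll  RAW r7
c4: i7 blt  no-port BR/MEM
c5: i8/i9 st and  pair
c6: i10 or  tail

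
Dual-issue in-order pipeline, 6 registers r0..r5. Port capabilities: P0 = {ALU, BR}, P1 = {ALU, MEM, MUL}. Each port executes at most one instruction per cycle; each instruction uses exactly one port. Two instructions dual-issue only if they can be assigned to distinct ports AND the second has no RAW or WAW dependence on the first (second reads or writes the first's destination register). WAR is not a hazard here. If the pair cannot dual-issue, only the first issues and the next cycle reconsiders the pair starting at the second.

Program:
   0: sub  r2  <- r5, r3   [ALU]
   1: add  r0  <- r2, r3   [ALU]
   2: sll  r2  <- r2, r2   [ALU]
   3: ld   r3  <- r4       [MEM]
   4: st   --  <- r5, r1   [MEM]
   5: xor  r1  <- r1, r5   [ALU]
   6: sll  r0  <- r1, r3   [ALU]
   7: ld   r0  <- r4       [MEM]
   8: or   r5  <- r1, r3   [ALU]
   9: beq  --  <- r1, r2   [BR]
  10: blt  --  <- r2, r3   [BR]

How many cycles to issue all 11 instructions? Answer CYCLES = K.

CYCLES = 8

  cy0 -> i0 (sub) RAW r2
  cy1 -> i1&i2 (add+sll) dual
  cy2 -> i3 (ld) no-port MEM/MEM
  cy3 -> i4&i5 (st+xor) dual
  cy4 -> i6 (sll) WAW r0
  cy5 -> i7&i8 (ld+or) dual
  cy6 -> i9 (beq) no-port BR/BR
  cy7 -> i10 (blt) tail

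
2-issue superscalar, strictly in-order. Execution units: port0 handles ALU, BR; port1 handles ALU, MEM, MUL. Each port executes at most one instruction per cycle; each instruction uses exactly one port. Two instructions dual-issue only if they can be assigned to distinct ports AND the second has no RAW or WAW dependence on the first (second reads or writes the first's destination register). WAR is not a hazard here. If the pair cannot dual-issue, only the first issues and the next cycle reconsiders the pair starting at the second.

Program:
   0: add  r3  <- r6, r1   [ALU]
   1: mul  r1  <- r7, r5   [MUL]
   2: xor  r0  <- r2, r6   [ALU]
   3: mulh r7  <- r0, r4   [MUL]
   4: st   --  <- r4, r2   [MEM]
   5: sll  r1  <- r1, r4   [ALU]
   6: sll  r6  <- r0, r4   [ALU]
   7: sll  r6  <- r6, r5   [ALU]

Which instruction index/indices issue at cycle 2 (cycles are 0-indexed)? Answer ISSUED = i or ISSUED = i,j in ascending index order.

#0 head=0: add mul i0,i1 pair
#1 head=2: xor i2 RAW r0
#2 head=3: mulh i3 no-port MUL/MEM
#3 head=4: st sll i4,i5 pair
#4 head=6: sll i6 RAW+WAW r6
#5 head=7: sll i7 tail

ISSUED = 3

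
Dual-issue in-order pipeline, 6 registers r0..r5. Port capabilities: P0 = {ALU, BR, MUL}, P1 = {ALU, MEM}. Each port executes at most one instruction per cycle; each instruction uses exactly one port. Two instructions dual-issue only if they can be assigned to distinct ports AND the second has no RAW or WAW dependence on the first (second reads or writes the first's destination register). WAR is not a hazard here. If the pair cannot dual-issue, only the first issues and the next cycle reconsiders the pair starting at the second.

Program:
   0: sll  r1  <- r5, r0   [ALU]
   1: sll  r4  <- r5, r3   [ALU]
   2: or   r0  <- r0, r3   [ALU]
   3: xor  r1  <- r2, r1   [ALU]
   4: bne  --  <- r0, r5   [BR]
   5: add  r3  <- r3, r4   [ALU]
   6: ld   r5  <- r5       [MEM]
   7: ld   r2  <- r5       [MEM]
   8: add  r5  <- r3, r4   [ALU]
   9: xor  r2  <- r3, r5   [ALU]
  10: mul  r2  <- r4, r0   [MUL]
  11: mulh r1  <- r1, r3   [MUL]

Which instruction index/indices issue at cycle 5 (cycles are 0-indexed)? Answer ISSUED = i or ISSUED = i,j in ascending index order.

ISSUED = 9

#0 head=0: sll.ALU;sll.ALU i0,i1 dual
#1 head=2: or.ALU;xor.ALU i2,i3 dual
#2 head=4: bne.BR;add.ALU i4,i5 dual
#3 head=6: ld.MEM i6 no-port MEM/MEM
#4 head=7: ld.MEM;add.ALU i7,i8 dual
#5 head=9: xor.ALU i9 WAW r2
#6 head=10: mul.MUL i10 no-port MUL/MUL
#7 head=11: mulh.MUL i11 tail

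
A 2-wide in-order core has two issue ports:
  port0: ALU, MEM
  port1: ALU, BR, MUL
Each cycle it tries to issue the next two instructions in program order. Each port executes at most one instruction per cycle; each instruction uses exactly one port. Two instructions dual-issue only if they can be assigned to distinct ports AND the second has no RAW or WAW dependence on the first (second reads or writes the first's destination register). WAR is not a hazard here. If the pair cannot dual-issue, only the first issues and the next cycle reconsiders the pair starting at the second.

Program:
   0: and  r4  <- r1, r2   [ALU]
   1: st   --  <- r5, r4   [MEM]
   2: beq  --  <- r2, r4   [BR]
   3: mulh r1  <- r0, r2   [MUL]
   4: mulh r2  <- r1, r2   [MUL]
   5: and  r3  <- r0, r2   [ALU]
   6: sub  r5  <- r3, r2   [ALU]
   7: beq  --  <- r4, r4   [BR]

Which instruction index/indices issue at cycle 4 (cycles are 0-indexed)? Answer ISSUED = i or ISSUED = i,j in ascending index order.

  cy0 -> i0 (and.ALU) RAW r4
  cy1 -> i1&i2 (st.MEM+beq.BR) pair
  cy2 -> i3 (mulh.MUL) no-port MUL/MUL
  cy3 -> i4 (mulh.MUL) RAW r2
  cy4 -> i5 (and.ALU) RAW r3
  cy5 -> i6&i7 (sub.ALU+beq.BR) pair

ISSUED = 5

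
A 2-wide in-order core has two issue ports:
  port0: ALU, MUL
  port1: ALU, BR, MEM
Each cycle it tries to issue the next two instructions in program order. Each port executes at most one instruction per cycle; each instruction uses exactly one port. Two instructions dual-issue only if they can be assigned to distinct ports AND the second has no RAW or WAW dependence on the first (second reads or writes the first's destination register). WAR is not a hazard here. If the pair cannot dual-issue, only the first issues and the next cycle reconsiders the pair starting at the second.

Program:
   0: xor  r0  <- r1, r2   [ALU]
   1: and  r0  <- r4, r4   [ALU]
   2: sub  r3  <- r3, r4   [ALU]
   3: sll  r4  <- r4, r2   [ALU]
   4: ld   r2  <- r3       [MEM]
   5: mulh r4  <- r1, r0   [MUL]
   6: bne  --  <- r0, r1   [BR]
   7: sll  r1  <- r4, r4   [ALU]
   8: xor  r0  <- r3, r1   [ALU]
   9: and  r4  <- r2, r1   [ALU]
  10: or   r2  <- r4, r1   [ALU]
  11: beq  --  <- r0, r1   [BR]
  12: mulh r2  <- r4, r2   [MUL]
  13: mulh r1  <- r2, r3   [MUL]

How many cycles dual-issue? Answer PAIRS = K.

c0: i0 xor  WAW r0
c1: i1/i2 and/sub  pair
c2: i3/i4 sll/ld  pair
c3: i5/i6 mulh/bne  pair
c4: i7 sll  RAW r1
c5: i8/i9 xor/and  pair
c6: i10/i11 or/beq  pair
c7: i12 mulh  no-port MUL/MUL
c8: i13 mulh  tail

PAIRS = 5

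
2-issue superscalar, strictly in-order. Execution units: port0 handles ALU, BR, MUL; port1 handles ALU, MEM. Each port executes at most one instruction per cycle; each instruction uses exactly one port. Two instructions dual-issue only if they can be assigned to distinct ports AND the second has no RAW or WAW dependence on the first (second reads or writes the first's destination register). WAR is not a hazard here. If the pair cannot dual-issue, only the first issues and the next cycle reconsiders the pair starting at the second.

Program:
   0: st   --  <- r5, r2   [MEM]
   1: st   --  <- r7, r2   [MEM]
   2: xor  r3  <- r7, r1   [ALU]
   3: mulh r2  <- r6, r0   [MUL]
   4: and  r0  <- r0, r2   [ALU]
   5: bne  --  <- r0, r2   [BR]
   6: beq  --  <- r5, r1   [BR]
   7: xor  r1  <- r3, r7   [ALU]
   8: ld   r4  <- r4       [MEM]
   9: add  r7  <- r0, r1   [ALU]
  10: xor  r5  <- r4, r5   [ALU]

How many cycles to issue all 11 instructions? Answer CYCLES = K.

CYCLES = 8

t=0 i0:st.MEM ; no-port MEM/MEM
t=1 i1,i2:st.MEM/xor.ALU ; dual
t=2 i3:mulh.MUL ; RAW r2
t=3 i4:and.ALU ; RAW r0
t=4 i5:bne.BR ; no-port BR/BR
t=5 i6,i7:beq.BR/xor.ALU ; dual
t=6 i8,i9:ld.MEM/add.ALU ; dual
t=7 i10:xor.ALU ; tail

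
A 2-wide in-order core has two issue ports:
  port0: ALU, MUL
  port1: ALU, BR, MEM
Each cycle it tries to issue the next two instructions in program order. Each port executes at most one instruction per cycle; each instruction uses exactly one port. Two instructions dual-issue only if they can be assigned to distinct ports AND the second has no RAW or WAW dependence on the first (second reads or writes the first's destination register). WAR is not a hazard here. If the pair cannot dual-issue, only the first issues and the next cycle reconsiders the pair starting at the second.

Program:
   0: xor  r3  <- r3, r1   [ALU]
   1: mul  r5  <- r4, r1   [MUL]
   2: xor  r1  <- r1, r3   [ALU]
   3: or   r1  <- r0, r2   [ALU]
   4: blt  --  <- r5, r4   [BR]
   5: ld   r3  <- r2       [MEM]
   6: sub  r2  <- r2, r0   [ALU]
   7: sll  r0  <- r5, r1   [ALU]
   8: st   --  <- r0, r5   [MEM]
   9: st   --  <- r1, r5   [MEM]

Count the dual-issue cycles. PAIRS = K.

[0] i0+i1  xor;mul  -- 2-wide
[1] i2  xor  -- WAW r1
[2] i3+i4  or;blt  -- 2-wide
[3] i5+i6  ld;sub  -- 2-wide
[4] i7  sll  -- RAW r0
[5] i8  st  -- no-port MEM/MEM
[6] i9  st  -- tail

PAIRS = 3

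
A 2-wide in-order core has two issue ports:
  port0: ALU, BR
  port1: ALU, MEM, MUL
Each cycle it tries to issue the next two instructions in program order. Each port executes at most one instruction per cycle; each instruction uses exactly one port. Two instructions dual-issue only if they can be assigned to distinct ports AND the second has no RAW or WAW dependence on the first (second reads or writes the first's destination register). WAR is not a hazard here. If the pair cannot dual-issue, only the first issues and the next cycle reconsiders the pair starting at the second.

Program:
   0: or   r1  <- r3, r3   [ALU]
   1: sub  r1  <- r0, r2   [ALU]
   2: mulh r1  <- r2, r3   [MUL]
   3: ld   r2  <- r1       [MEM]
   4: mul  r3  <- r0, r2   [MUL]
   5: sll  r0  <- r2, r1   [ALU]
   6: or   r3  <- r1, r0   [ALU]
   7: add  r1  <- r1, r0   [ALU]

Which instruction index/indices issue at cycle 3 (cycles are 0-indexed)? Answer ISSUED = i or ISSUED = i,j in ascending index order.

c0: i0 or.ALU  WAW r1
c1: i1 sub.ALU  WAW r1
c2: i2 mulh.MUL  no-port MUL/MEM
c3: i3 ld.MEM  no-port MEM/MUL
c4: i4&i5 mul.MUL+sll.ALU  2-wide
c5: i6&i7 or.ALU+add.ALU  2-wide

ISSUED = 3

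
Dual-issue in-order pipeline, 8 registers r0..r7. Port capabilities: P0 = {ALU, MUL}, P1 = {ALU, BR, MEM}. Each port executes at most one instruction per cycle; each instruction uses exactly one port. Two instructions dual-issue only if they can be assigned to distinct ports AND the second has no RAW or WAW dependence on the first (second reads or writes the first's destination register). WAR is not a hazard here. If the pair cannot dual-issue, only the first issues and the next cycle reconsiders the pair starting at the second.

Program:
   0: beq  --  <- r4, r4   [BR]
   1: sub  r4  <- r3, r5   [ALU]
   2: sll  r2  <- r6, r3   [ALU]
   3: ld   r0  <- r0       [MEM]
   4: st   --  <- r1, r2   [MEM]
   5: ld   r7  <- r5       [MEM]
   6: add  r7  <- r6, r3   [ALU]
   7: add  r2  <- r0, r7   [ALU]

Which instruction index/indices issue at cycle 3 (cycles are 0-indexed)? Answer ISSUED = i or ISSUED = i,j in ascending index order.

ISSUED = 5

[0] i0/i1  beq/sub  -- dual
[1] i2/i3  sll/ld  -- dual
[2] i4  st  -- no-port MEM/MEM
[3] i5  ld  -- WAW r7
[4] i6  add  -- RAW r7
[5] i7  add  -- tail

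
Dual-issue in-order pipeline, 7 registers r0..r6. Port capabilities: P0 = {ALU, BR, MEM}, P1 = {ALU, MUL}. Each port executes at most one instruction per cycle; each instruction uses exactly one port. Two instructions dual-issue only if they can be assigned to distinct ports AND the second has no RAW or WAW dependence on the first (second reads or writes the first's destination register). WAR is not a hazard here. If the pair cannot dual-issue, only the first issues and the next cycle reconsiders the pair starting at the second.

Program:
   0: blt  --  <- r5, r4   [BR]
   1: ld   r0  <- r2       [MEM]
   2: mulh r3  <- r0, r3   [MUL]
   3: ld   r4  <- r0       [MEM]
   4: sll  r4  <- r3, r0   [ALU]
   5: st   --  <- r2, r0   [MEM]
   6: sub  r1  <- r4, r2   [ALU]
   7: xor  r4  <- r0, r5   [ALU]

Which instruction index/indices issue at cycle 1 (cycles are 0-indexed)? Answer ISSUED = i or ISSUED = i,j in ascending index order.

c0: i0 blt.BR  no-port BR/MEM
c1: i1 ld.MEM  RAW r0
c2: i2/i3 mulh.MUL+ld.MEM  2-wide
c3: i4/i5 sll.ALU+st.MEM  2-wide
c4: i6/i7 sub.ALU+xor.ALU  2-wide

ISSUED = 1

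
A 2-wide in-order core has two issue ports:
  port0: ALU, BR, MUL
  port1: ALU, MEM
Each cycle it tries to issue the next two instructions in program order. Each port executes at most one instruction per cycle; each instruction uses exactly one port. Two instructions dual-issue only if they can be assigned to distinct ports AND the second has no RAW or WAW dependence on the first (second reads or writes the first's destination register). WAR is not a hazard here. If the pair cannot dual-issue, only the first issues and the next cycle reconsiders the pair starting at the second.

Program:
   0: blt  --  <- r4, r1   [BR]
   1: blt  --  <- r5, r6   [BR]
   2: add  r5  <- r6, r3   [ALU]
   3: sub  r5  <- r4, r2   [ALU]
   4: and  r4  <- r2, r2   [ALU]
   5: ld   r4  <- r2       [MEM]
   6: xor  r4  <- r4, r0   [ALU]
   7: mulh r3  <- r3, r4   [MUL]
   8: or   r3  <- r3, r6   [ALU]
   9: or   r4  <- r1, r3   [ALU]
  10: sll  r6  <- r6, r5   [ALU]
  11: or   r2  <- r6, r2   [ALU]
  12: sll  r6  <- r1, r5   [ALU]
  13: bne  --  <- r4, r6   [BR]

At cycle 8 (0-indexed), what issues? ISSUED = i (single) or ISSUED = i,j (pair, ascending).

ISSUED = 11,12

t=0 i0:blt ; no-port BR/BR
t=1 i1,i2:blt add ; 2-wide
t=2 i3,i4:sub and ; 2-wide
t=3 i5:ld ; RAW+WAW r4
t=4 i6:xor ; RAW r4
t=5 i7:mulh ; RAW+WAW r3
t=6 i8:or ; RAW r3
t=7 i9,i10:or sll ; 2-wide
t=8 i11,i12:or sll ; 2-wide
t=9 i13:bne ; tail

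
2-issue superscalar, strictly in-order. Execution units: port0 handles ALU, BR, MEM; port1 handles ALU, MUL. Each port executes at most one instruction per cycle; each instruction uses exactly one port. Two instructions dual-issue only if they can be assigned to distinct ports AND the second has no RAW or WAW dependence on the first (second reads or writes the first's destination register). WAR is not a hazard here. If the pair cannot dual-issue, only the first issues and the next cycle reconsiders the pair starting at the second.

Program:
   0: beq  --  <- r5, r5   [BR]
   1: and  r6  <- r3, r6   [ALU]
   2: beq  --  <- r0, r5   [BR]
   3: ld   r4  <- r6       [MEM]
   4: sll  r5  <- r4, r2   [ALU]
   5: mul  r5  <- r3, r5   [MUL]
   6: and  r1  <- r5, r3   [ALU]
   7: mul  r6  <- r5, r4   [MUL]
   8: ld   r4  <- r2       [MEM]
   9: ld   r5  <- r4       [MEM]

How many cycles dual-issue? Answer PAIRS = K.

[0] i0+i1  beq/and  -- 2-wide
[1] i2  beq  -- no-port BR/MEM
[2] i3  ld  -- RAW r4
[3] i4  sll  -- RAW+WAW r5
[4] i5  mul  -- RAW r5
[5] i6+i7  and/mul  -- 2-wide
[6] i8  ld  -- no-port MEM/MEM
[7] i9  ld  -- tail

PAIRS = 2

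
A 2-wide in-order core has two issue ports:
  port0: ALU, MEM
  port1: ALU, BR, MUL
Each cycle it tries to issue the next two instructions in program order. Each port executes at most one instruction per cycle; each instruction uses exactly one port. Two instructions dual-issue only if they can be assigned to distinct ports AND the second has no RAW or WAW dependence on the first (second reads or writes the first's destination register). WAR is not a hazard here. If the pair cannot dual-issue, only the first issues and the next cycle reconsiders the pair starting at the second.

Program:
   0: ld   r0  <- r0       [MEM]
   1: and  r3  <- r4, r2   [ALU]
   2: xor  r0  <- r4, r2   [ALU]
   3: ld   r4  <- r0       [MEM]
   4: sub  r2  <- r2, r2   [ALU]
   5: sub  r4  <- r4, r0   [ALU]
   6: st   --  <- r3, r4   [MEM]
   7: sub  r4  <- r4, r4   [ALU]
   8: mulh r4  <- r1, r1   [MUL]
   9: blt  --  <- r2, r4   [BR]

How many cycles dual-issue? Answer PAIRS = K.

#0 head=0: ld.MEM/and.ALU i0/i1 2-wide
#1 head=2: xor.ALU i2 RAW r0
#2 head=3: ld.MEM/sub.ALU i3/i4 2-wide
#3 head=5: sub.ALU i5 RAW r4
#4 head=6: st.MEM/sub.ALU i6/i7 2-wide
#5 head=8: mulh.MUL i8 no-port MUL/BR
#6 head=9: blt.BR i9 tail

PAIRS = 3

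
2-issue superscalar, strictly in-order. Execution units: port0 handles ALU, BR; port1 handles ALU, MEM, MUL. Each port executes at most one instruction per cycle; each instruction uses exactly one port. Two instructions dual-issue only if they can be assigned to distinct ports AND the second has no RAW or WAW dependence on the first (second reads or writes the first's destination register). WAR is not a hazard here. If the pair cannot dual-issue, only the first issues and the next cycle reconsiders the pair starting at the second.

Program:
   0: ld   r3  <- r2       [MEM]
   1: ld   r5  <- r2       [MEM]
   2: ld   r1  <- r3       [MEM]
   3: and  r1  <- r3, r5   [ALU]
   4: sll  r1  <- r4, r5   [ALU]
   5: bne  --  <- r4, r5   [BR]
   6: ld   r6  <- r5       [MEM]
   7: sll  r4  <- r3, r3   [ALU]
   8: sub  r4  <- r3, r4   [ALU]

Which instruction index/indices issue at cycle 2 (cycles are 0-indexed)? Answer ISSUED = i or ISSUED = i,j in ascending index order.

[0] i0  ld  -- no-port MEM/MEM
[1] i1  ld  -- no-port MEM/MEM
[2] i2  ld  -- WAW r1
[3] i3  and  -- WAW r1
[4] i4/i5  sll bne  -- 2-wide
[5] i6/i7  ld sll  -- 2-wide
[6] i8  sub  -- tail

ISSUED = 2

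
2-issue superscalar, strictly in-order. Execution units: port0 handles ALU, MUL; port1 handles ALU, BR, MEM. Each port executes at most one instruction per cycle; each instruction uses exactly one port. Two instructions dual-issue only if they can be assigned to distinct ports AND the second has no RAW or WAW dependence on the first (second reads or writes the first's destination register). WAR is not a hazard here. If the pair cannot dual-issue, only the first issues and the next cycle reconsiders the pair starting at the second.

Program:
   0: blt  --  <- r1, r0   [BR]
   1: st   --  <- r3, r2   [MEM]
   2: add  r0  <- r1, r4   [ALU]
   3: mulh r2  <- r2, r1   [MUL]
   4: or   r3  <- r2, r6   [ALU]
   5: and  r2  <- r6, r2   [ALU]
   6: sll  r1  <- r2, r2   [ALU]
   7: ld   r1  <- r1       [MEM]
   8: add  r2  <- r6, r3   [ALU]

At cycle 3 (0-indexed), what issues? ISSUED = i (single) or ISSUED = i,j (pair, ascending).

#0 head=0: blt i0 no-port BR/MEM
#1 head=1: st;add i1,i2 2-wide
#2 head=3: mulh i3 RAW r2
#3 head=4: or;and i4,i5 2-wide
#4 head=6: sll i6 RAW+WAW r1
#5 head=7: ld;add i7,i8 2-wide

ISSUED = 4,5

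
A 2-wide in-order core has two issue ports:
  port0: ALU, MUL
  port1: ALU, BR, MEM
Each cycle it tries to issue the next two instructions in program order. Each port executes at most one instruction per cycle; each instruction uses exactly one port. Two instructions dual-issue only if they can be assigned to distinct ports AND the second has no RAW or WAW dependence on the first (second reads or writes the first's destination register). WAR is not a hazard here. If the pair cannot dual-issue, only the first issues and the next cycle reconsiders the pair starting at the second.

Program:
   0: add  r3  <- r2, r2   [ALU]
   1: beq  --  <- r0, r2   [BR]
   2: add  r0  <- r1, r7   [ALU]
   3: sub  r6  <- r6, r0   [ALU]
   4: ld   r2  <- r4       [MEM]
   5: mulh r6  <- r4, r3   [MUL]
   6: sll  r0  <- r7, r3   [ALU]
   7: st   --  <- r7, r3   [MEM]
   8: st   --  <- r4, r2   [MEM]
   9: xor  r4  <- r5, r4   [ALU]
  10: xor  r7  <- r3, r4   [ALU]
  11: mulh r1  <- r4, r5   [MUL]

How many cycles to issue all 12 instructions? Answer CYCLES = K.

CYCLES = 7

c0: i0/i1 add+beq  2-wide
c1: i2 add  RAW r0
c2: i3/i4 sub+ld  2-wide
c3: i5/i6 mulh+sll  2-wide
c4: i7 st  no-port MEM/MEM
c5: i8/i9 st+xor  2-wide
c6: i10/i11 xor+mulh  2-wide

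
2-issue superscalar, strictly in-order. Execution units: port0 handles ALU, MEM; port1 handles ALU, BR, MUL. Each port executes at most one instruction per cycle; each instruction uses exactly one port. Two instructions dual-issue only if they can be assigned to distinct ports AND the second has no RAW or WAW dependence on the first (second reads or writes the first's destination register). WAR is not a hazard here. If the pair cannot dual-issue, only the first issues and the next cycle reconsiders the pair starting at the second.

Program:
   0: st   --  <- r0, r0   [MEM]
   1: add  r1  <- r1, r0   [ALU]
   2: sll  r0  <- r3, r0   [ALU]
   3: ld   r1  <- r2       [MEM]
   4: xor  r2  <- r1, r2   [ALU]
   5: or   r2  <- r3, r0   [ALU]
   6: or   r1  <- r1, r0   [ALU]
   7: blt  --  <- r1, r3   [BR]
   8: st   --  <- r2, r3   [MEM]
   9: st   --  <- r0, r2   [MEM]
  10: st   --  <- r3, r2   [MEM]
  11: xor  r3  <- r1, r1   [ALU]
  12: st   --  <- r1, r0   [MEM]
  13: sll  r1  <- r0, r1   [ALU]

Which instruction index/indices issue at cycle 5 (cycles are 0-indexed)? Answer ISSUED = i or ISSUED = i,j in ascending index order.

ISSUED = 9

t=0 i0&i1:st.MEM;add.ALU ; 2-wide
t=1 i2&i3:sll.ALU;ld.MEM ; 2-wide
t=2 i4:xor.ALU ; WAW r2
t=3 i5&i6:or.ALU;or.ALU ; 2-wide
t=4 i7&i8:blt.BR;st.MEM ; 2-wide
t=5 i9:st.MEM ; no-port MEM/MEM
t=6 i10&i11:st.MEM;xor.ALU ; 2-wide
t=7 i12&i13:st.MEM;sll.ALU ; 2-wide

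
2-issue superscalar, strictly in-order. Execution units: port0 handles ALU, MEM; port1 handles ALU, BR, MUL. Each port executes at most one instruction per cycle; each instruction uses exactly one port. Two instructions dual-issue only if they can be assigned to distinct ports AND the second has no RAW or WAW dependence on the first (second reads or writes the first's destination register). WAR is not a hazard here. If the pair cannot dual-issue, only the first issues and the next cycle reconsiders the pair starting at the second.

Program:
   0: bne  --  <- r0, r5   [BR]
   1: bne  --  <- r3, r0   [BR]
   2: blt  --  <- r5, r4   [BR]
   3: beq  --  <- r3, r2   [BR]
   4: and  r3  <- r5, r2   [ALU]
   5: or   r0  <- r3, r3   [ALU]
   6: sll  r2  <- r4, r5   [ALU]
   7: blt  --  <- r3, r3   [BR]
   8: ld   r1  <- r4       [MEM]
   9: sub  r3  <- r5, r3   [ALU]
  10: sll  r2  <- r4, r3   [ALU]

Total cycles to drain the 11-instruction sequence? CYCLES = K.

CYCLES = 8

[0] i0  bne  -- no-port BR/BR
[1] i1  bne  -- no-port BR/BR
[2] i2  blt  -- no-port BR/BR
[3] i3&i4  beq+and  -- pair
[4] i5&i6  or+sll  -- pair
[5] i7&i8  blt+ld  -- pair
[6] i9  sub  -- RAW r3
[7] i10  sll  -- tail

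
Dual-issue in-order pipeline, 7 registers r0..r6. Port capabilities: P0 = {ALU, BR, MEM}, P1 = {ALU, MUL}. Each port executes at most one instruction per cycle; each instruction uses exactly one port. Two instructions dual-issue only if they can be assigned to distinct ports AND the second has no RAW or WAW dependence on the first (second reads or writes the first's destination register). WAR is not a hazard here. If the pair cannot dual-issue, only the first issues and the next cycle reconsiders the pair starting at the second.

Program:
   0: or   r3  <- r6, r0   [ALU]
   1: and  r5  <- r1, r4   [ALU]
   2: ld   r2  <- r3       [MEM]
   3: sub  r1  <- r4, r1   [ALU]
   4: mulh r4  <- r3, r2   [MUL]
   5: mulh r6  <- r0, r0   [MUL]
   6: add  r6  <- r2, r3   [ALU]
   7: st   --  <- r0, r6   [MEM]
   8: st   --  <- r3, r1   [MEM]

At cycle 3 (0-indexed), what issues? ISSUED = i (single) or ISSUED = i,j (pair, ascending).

  cy0 -> i0&i1 (or/and) 2-wide
  cy1 -> i2&i3 (ld/sub) 2-wide
  cy2 -> i4 (mulh) no-port MUL/MUL
  cy3 -> i5 (mulh) WAW r6
  cy4 -> i6 (add) RAW r6
  cy5 -> i7 (st) no-port MEM/MEM
  cy6 -> i8 (st) tail

ISSUED = 5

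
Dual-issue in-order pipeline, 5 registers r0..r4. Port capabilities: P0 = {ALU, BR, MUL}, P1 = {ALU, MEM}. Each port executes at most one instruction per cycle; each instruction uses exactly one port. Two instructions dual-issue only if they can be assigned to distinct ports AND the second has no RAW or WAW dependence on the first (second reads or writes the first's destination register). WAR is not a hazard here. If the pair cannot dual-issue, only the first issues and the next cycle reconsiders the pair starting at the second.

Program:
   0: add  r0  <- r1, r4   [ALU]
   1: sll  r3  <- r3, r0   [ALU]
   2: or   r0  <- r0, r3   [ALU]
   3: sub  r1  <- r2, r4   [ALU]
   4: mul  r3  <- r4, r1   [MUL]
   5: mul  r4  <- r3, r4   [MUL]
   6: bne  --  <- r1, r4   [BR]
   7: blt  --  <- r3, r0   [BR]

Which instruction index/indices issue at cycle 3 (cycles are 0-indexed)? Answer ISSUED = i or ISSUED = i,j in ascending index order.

ISSUED = 4

0. add.ALU @i0  | RAW r0
1. sll.ALU @i1  | RAW r3
2. or.ALU+sub.ALU @i2&i3  | pair
3. mul.MUL @i4  | no-port MUL/MUL
4. mul.MUL @i5  | no-port MUL/BR
5. bne.BR @i6  | no-port BR/BR
6. blt.BR @i7  | tail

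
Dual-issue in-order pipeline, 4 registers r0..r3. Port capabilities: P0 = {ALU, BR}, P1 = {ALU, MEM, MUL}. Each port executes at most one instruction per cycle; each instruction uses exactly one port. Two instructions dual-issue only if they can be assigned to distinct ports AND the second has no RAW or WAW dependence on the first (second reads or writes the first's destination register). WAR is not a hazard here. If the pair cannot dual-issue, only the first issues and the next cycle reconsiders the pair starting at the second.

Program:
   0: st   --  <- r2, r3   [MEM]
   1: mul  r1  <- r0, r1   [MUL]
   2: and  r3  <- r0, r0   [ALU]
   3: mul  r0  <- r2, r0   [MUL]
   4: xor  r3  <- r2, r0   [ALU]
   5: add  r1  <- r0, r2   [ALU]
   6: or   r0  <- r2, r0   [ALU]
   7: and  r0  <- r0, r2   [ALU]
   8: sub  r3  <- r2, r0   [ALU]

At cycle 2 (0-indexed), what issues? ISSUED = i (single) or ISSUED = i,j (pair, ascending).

#0 head=0: st i0 no-port MEM/MUL
#1 head=1: mul/and i1/i2 2-wide
#2 head=3: mul i3 RAW r0
#3 head=4: xor/add i4/i5 2-wide
#4 head=6: or i6 RAW+WAW r0
#5 head=7: and i7 RAW r0
#6 head=8: sub i8 tail

ISSUED = 3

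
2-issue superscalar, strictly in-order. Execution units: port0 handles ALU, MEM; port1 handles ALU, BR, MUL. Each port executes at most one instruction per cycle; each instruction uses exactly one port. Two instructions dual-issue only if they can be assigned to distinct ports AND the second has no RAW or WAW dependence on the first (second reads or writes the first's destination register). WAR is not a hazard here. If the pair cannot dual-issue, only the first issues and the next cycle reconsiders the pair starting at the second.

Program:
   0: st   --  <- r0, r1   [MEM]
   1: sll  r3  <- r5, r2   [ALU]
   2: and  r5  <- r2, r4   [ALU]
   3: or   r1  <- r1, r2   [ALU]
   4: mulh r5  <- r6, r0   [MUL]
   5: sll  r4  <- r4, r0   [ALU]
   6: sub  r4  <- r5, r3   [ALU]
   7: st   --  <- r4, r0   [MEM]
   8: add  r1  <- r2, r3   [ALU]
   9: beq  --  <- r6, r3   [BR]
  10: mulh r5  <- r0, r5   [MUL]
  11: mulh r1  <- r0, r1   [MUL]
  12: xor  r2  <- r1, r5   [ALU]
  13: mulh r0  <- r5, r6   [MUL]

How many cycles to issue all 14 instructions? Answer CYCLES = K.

CYCLES = 9

c0: i0+i1 st.MEM+sll.ALU  2-wide
c1: i2+i3 and.ALU+or.ALU  2-wide
c2: i4+i5 mulh.MUL+sll.ALU  2-wide
c3: i6 sub.ALU  RAW r4
c4: i7+i8 st.MEM+add.ALU  2-wide
c5: i9 beq.BR  no-port BR/MUL
c6: i10 mulh.MUL  no-port MUL/MUL
c7: i11 mulh.MUL  RAW r1
c8: i12+i13 xor.ALU+mulh.MUL  2-wide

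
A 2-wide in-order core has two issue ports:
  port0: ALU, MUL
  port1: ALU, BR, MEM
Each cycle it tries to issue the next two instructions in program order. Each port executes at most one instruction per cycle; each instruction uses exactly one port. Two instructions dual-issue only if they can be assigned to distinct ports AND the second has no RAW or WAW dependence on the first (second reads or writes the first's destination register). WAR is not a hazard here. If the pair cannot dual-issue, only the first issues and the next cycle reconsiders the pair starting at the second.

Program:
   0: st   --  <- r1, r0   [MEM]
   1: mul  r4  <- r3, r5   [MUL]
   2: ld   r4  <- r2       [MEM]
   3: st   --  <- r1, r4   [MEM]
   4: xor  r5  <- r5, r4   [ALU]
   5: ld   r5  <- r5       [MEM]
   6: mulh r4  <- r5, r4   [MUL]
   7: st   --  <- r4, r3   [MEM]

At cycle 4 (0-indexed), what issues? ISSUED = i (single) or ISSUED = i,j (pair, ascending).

  cy0 -> i0/i1 (st;mul) pair
  cy1 -> i2 (ld) no-port MEM/MEM
  cy2 -> i3/i4 (st;xor) pair
  cy3 -> i5 (ld) RAW r5
  cy4 -> i6 (mulh) RAW r4
  cy5 -> i7 (st) tail

ISSUED = 6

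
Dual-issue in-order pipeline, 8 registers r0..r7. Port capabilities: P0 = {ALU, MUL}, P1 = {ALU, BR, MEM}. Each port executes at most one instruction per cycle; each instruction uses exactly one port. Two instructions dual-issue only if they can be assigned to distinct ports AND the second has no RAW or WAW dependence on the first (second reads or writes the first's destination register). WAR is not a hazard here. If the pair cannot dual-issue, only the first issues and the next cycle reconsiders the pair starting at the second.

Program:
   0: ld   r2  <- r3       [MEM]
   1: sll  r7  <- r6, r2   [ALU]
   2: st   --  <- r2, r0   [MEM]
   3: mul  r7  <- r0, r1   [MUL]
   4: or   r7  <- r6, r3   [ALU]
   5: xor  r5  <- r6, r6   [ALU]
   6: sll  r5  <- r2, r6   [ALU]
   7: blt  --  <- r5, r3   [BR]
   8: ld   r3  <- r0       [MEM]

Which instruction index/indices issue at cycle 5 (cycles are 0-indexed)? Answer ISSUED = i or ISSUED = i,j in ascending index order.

ISSUED = 7

#0 head=0: ld i0 RAW r2
#1 head=1: sll st i1+i2 2-wide
#2 head=3: mul i3 WAW r7
#3 head=4: or xor i4+i5 2-wide
#4 head=6: sll i6 RAW r5
#5 head=7: blt i7 no-port BR/MEM
#6 head=8: ld i8 tail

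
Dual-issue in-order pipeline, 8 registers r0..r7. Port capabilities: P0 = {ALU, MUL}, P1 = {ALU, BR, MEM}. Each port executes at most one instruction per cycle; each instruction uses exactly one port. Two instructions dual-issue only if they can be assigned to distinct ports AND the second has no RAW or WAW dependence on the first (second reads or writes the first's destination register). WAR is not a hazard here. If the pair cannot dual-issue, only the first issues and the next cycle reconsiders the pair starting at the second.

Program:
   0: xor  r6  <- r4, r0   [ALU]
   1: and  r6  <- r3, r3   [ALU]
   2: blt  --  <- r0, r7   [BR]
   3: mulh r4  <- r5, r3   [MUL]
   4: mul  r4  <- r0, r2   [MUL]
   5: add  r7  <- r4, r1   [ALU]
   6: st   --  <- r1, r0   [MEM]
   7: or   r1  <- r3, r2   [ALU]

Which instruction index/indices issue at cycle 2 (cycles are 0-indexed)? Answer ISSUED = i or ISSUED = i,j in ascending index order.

ISSUED = 3

[0] i0  xor.ALU  -- WAW r6
[1] i1/i2  and.ALU+blt.BR  -- dual
[2] i3  mulh.MUL  -- no-port MUL/MUL
[3] i4  mul.MUL  -- RAW r4
[4] i5/i6  add.ALU+st.MEM  -- dual
[5] i7  or.ALU  -- tail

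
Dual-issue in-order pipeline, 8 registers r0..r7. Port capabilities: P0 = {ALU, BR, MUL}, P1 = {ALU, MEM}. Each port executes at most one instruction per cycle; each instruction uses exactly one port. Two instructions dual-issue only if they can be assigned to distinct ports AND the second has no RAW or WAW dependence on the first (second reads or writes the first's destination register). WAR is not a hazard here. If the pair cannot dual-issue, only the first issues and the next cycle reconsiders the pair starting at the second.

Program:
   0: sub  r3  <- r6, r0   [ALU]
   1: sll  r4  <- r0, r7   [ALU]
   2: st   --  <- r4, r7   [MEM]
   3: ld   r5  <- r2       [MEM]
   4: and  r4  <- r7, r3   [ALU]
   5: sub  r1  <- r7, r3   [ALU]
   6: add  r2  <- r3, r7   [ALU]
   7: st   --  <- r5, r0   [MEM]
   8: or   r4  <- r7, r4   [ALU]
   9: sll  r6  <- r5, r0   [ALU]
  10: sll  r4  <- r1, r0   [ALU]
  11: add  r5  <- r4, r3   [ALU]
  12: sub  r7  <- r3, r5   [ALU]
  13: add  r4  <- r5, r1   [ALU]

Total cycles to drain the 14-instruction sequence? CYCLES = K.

#0 head=0: sub.ALU+sll.ALU i0/i1 pair
#1 head=2: st.MEM i2 no-port MEM/MEM
#2 head=3: ld.MEM+and.ALU i3/i4 pair
#3 head=5: sub.ALU+add.ALU i5/i6 pair
#4 head=7: st.MEM+or.ALU i7/i8 pair
#5 head=9: sll.ALU+sll.ALU i9/i10 pair
#6 head=11: add.ALU i11 RAW r5
#7 head=12: sub.ALU+add.ALU i12/i13 pair

CYCLES = 8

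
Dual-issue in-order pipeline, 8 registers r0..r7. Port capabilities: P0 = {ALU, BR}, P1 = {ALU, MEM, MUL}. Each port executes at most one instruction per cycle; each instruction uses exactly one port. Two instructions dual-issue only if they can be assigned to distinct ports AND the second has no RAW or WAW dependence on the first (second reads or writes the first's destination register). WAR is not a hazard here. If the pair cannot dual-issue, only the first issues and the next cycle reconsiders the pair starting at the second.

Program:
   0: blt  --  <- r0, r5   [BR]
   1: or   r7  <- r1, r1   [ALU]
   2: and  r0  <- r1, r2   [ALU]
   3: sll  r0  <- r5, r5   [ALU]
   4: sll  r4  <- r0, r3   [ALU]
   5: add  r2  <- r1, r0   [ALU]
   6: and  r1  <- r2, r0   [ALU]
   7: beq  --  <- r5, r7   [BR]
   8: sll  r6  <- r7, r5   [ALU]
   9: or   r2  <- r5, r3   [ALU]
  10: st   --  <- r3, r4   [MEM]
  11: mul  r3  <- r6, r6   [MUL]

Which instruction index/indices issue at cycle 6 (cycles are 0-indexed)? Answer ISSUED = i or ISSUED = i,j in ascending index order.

ISSUED = 10

t=0 i0+i1:blt.BR/or.ALU ; pair
t=1 i2:and.ALU ; WAW r0
t=2 i3:sll.ALU ; RAW r0
t=3 i4+i5:sll.ALU/add.ALU ; pair
t=4 i6+i7:and.ALU/beq.BR ; pair
t=5 i8+i9:sll.ALU/or.ALU ; pair
t=6 i10:st.MEM ; no-port MEM/MUL
t=7 i11:mul.MUL ; tail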